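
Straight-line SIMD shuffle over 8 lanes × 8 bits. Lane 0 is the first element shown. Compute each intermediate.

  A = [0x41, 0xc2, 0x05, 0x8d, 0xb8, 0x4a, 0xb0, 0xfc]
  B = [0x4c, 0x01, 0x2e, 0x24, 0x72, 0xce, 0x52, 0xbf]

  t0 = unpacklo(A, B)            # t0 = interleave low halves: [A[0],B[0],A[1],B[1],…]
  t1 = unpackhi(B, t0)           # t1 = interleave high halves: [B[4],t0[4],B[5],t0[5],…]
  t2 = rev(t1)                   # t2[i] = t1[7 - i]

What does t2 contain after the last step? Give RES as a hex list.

RES = [ 0x24  0xbf  0x8d  0x52  0x2e  0xce  0x05  0x72 ]

t0 = [0x41, 0x4c, 0xc2, 0x01, 0x05, 0x2e, 0x8d, 0x24]
t1 = [0x72, 0x05, 0xce, 0x2e, 0x52, 0x8d, 0xbf, 0x24]
t2 = [0x24, 0xbf, 0x8d, 0x52, 0x2e, 0xce, 0x05, 0x72]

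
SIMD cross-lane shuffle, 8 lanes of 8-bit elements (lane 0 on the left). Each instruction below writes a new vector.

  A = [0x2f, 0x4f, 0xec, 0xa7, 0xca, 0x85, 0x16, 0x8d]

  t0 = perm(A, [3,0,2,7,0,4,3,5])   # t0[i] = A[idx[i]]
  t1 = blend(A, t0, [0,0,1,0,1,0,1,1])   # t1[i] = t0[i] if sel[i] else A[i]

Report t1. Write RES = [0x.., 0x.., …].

RES = [0x2f, 0x4f, 0xec, 0xa7, 0x2f, 0x85, 0xa7, 0x85]

  t0: a7 2f ec 8d 2f ca a7 85
  t1: 2f 4f ec a7 2f 85 a7 85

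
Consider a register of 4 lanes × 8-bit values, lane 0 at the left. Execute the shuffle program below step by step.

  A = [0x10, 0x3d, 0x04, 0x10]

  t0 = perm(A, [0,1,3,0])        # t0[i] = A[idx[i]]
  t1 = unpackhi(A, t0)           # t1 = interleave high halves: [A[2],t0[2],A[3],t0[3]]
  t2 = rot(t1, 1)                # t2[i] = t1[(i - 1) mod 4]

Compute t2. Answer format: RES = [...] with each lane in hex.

RES = [0x10, 0x04, 0x10, 0x10]

t0 = [0x10, 0x3d, 0x10, 0x10]
t1 = [0x04, 0x10, 0x10, 0x10]
t2 = [0x10, 0x04, 0x10, 0x10]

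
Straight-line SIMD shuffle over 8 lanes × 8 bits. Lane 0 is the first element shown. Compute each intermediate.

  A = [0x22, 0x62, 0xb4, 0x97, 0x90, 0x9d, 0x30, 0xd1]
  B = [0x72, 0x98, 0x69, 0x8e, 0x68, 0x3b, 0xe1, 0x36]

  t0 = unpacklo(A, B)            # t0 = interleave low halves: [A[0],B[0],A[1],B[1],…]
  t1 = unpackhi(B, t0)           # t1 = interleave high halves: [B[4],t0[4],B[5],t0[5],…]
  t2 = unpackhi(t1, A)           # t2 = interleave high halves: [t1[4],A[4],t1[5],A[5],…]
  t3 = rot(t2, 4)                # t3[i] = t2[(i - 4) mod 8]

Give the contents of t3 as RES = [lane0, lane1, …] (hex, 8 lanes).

  t0: 22 72 62 98 b4 69 97 8e
  t1: 68 b4 3b 69 e1 97 36 8e
  t2: e1 90 97 9d 36 30 8e d1
  t3: 36 30 8e d1 e1 90 97 9d

RES = [0x36, 0x30, 0x8e, 0xd1, 0xe1, 0x90, 0x97, 0x9d]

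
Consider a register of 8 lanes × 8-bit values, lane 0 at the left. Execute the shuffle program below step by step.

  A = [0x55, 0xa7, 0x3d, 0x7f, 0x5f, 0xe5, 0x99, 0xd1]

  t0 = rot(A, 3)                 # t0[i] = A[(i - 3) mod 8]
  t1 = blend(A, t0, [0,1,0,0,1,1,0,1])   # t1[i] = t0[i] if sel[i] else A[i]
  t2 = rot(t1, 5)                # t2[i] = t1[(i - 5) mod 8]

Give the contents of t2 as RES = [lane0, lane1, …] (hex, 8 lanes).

RES = [0x7f, 0xa7, 0x3d, 0x99, 0x5f, 0x55, 0x99, 0x3d]

t0 = [0xe5, 0x99, 0xd1, 0x55, 0xa7, 0x3d, 0x7f, 0x5f]
t1 = [0x55, 0x99, 0x3d, 0x7f, 0xa7, 0x3d, 0x99, 0x5f]
t2 = [0x7f, 0xa7, 0x3d, 0x99, 0x5f, 0x55, 0x99, 0x3d]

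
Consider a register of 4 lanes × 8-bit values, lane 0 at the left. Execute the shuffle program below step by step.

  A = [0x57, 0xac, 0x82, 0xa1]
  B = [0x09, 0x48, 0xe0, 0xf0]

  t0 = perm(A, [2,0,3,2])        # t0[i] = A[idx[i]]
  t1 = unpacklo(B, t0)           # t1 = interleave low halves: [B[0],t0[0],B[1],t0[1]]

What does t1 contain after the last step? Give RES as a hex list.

RES = [ 0x09  0x82  0x48  0x57 ]

→ t0 |82|57|a1|82|
→ t1 |09|82|48|57|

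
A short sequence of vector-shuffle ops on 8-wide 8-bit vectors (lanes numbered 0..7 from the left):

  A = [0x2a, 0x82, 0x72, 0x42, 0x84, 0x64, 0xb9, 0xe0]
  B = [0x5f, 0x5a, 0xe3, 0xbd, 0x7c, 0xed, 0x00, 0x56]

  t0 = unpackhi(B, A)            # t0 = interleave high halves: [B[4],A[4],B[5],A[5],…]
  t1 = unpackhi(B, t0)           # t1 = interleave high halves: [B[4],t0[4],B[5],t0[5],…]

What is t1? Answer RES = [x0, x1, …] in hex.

t0 = [0x7c, 0x84, 0xed, 0x64, 0x00, 0xb9, 0x56, 0xe0]
t1 = [0x7c, 0x00, 0xed, 0xb9, 0x00, 0x56, 0x56, 0xe0]

RES = [ 0x7c  0x00  0xed  0xb9  0x00  0x56  0x56  0xe0 ]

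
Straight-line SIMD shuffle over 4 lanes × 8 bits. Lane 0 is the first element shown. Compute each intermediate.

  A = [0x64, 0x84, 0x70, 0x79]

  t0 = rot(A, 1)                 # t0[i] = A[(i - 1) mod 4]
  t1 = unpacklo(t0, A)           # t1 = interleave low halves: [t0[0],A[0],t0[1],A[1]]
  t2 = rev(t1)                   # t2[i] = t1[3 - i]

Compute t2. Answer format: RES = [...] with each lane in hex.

t0 = [0x79, 0x64, 0x84, 0x70]
t1 = [0x79, 0x64, 0x64, 0x84]
t2 = [0x84, 0x64, 0x64, 0x79]

RES = [ 0x84  0x64  0x64  0x79 ]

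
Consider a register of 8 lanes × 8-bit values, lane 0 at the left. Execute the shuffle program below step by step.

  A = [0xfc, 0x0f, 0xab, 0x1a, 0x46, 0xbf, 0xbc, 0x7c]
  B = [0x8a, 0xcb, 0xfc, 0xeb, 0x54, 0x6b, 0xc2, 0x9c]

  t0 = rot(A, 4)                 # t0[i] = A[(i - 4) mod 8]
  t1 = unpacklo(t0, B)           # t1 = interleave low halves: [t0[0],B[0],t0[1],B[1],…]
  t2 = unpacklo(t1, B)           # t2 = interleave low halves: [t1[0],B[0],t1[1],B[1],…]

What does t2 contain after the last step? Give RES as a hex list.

→ t0 |46|bf|bc|7c|fc|0f|ab|1a|
→ t1 |46|8a|bf|cb|bc|fc|7c|eb|
→ t2 |46|8a|8a|cb|bf|fc|cb|eb|

RES = [0x46, 0x8a, 0x8a, 0xcb, 0xbf, 0xfc, 0xcb, 0xeb]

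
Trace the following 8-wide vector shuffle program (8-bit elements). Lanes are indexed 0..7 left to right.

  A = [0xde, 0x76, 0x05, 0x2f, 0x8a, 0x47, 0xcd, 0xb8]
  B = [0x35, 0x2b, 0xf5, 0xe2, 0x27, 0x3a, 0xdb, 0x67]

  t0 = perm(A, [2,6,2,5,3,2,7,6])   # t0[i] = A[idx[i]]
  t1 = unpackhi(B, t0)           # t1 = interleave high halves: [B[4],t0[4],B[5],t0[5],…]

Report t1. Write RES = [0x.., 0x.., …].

RES = [ 0x27  0x2f  0x3a  0x05  0xdb  0xb8  0x67  0xcd ]

t0 = [0x05, 0xcd, 0x05, 0x47, 0x2f, 0x05, 0xb8, 0xcd]
t1 = [0x27, 0x2f, 0x3a, 0x05, 0xdb, 0xb8, 0x67, 0xcd]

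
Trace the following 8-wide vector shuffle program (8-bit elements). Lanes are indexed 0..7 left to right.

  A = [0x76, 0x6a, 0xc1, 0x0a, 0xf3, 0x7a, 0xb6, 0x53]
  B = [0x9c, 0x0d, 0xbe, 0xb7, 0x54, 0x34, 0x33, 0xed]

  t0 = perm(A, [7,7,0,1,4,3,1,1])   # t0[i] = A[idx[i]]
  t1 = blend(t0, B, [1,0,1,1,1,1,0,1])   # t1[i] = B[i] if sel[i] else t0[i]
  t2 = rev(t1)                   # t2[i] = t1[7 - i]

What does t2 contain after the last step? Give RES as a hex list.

→ t0 |53|53|76|6a|f3|0a|6a|6a|
→ t1 |9c|53|be|b7|54|34|6a|ed|
→ t2 |ed|6a|34|54|b7|be|53|9c|

RES = [ 0xed  0x6a  0x34  0x54  0xb7  0xbe  0x53  0x9c ]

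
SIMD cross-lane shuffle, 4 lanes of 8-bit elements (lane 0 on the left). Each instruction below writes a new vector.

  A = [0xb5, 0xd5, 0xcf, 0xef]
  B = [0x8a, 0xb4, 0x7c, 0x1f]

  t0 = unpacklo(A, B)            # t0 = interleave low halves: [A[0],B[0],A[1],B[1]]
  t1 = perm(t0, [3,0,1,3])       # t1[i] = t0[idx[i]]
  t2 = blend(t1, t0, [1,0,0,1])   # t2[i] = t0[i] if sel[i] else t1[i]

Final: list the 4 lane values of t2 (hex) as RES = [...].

t0 = [0xb5, 0x8a, 0xd5, 0xb4]
t1 = [0xb4, 0xb5, 0x8a, 0xb4]
t2 = [0xb5, 0xb5, 0x8a, 0xb4]

RES = [0xb5, 0xb5, 0x8a, 0xb4]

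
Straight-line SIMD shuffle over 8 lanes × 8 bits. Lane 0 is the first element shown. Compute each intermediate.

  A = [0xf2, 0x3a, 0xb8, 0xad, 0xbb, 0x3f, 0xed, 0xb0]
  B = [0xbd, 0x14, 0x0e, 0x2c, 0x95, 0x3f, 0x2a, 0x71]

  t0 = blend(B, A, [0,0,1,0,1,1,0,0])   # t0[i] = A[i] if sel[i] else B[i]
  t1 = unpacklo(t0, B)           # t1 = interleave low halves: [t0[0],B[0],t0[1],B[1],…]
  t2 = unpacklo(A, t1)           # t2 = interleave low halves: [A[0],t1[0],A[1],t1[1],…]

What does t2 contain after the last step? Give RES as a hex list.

  t0: bd 14 b8 2c bb 3f 2a 71
  t1: bd bd 14 14 b8 0e 2c 2c
  t2: f2 bd 3a bd b8 14 ad 14

RES = [ 0xf2  0xbd  0x3a  0xbd  0xb8  0x14  0xad  0x14 ]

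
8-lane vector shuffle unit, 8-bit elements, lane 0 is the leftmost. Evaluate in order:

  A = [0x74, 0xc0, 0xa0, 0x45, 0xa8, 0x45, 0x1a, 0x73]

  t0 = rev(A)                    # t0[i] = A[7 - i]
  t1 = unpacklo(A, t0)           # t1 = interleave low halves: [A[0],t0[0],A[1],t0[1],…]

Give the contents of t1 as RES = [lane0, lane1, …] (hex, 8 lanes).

t0 = [0x73, 0x1a, 0x45, 0xa8, 0x45, 0xa0, 0xc0, 0x74]
t1 = [0x74, 0x73, 0xc0, 0x1a, 0xa0, 0x45, 0x45, 0xa8]

RES = [ 0x74  0x73  0xc0  0x1a  0xa0  0x45  0x45  0xa8 ]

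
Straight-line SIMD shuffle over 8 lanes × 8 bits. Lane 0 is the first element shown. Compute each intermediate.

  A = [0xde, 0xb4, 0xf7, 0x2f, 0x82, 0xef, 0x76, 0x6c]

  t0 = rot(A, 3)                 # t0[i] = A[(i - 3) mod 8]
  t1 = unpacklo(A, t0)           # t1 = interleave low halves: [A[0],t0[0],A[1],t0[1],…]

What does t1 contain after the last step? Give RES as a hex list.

t0 = [0xef, 0x76, 0x6c, 0xde, 0xb4, 0xf7, 0x2f, 0x82]
t1 = [0xde, 0xef, 0xb4, 0x76, 0xf7, 0x6c, 0x2f, 0xde]

RES = [ 0xde  0xef  0xb4  0x76  0xf7  0x6c  0x2f  0xde ]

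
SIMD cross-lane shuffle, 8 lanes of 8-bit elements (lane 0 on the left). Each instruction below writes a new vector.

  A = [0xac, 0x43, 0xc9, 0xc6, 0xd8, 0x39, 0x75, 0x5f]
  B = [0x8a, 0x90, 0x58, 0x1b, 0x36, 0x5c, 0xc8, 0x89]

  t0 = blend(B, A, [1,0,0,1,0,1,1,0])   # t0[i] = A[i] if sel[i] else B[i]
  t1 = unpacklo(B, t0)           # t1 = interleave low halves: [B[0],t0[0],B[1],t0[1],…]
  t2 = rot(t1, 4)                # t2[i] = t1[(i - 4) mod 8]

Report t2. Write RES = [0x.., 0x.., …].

  t0: ac 90 58 c6 36 39 75 89
  t1: 8a ac 90 90 58 58 1b c6
  t2: 58 58 1b c6 8a ac 90 90

RES = [0x58, 0x58, 0x1b, 0xc6, 0x8a, 0xac, 0x90, 0x90]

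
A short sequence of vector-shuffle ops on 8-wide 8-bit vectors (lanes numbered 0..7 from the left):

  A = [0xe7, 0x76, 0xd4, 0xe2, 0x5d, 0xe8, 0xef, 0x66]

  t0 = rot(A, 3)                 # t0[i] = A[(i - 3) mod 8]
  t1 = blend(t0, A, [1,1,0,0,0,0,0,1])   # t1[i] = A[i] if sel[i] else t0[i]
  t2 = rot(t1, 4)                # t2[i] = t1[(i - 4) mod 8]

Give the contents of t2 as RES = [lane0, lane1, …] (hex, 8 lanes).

RES = [0x76, 0xd4, 0xe2, 0x66, 0xe7, 0x76, 0x66, 0xe7]

  t0: e8 ef 66 e7 76 d4 e2 5d
  t1: e7 76 66 e7 76 d4 e2 66
  t2: 76 d4 e2 66 e7 76 66 e7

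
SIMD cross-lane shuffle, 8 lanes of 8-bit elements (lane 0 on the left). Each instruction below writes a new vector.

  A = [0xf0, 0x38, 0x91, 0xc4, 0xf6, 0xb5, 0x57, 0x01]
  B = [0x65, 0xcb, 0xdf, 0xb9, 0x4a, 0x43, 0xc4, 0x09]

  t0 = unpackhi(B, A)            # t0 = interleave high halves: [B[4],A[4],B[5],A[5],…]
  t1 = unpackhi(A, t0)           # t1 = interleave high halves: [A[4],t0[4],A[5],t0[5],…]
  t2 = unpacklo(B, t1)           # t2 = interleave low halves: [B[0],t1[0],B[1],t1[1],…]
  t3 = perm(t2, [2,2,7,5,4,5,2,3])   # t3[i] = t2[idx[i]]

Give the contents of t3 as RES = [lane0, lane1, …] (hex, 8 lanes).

t0 = [0x4a, 0xf6, 0x43, 0xb5, 0xc4, 0x57, 0x09, 0x01]
t1 = [0xf6, 0xc4, 0xb5, 0x57, 0x57, 0x09, 0x01, 0x01]
t2 = [0x65, 0xf6, 0xcb, 0xc4, 0xdf, 0xb5, 0xb9, 0x57]
t3 = [0xcb, 0xcb, 0x57, 0xb5, 0xdf, 0xb5, 0xcb, 0xc4]

RES = [0xcb, 0xcb, 0x57, 0xb5, 0xdf, 0xb5, 0xcb, 0xc4]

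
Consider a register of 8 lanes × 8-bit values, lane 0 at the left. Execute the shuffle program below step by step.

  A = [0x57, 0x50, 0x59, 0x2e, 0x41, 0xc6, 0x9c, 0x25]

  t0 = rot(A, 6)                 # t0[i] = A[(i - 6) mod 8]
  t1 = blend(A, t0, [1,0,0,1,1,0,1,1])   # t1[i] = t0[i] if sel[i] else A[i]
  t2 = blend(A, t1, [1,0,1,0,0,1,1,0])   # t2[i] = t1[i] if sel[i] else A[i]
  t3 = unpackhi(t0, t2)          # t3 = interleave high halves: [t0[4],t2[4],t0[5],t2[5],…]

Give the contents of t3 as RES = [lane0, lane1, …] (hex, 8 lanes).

  t0: 59 2e 41 c6 9c 25 57 50
  t1: 59 50 59 c6 9c c6 57 50
  t2: 59 50 59 2e 41 c6 57 25
  t3: 9c 41 25 c6 57 57 50 25

RES = [0x9c, 0x41, 0x25, 0xc6, 0x57, 0x57, 0x50, 0x25]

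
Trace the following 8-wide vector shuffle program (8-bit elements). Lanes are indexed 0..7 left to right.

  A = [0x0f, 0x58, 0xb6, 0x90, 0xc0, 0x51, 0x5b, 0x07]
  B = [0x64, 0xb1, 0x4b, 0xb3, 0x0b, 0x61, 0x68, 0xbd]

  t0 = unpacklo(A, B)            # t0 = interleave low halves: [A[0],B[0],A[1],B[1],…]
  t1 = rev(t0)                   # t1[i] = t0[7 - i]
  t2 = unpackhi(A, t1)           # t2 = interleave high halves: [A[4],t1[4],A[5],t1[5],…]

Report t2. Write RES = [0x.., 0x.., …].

RES = [0xc0, 0xb1, 0x51, 0x58, 0x5b, 0x64, 0x07, 0x0f]

t0 = [0x0f, 0x64, 0x58, 0xb1, 0xb6, 0x4b, 0x90, 0xb3]
t1 = [0xb3, 0x90, 0x4b, 0xb6, 0xb1, 0x58, 0x64, 0x0f]
t2 = [0xc0, 0xb1, 0x51, 0x58, 0x5b, 0x64, 0x07, 0x0f]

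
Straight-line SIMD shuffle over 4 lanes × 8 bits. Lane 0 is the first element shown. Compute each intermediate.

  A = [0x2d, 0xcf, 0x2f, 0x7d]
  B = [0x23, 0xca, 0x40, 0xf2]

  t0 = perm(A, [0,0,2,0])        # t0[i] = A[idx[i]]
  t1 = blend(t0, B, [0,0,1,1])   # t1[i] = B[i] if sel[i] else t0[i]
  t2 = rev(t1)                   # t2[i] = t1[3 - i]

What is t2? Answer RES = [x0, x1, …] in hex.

RES = [0xf2, 0x40, 0x2d, 0x2d]

→ t0 |2d|2d|2f|2d|
→ t1 |2d|2d|40|f2|
→ t2 |f2|40|2d|2d|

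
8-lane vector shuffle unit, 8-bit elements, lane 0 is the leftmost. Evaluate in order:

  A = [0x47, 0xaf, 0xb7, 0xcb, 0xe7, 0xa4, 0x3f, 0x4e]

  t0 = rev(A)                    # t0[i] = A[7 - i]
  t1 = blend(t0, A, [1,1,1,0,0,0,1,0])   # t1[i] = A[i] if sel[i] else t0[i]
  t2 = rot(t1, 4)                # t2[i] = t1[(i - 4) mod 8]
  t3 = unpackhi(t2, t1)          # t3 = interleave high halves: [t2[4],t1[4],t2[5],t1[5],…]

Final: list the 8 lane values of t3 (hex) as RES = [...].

RES = [0x47, 0xcb, 0xaf, 0xb7, 0xb7, 0x3f, 0xe7, 0x47]

→ t0 |4e|3f|a4|e7|cb|b7|af|47|
→ t1 |47|af|b7|e7|cb|b7|3f|47|
→ t2 |cb|b7|3f|47|47|af|b7|e7|
→ t3 |47|cb|af|b7|b7|3f|e7|47|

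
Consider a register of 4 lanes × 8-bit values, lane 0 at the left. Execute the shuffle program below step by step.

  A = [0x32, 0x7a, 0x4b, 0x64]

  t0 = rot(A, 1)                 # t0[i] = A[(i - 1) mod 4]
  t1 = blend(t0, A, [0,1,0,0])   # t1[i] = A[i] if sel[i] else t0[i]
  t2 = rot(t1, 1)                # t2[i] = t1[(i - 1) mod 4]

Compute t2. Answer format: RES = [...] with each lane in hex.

RES = [ 0x4b  0x64  0x7a  0x7a ]

t0 = [0x64, 0x32, 0x7a, 0x4b]
t1 = [0x64, 0x7a, 0x7a, 0x4b]
t2 = [0x4b, 0x64, 0x7a, 0x7a]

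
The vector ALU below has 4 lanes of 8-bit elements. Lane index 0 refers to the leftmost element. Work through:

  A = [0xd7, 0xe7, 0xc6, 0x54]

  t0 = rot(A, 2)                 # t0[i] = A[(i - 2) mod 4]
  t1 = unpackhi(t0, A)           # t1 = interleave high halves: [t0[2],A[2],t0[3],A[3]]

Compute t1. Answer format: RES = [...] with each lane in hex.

t0 = [0xc6, 0x54, 0xd7, 0xe7]
t1 = [0xd7, 0xc6, 0xe7, 0x54]

RES = [ 0xd7  0xc6  0xe7  0x54 ]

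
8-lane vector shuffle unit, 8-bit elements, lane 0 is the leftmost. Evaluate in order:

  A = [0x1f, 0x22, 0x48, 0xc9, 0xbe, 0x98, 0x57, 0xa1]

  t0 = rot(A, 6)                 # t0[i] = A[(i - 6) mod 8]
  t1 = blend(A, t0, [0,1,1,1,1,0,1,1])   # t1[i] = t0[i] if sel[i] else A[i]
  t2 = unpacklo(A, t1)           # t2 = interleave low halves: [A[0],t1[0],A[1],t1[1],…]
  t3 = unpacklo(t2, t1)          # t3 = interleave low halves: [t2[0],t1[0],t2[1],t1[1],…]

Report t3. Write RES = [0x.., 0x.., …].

RES = [ 0x1f  0x1f  0x1f  0xc9  0x22  0xbe  0xc9  0x98 ]

t0 = [0x48, 0xc9, 0xbe, 0x98, 0x57, 0xa1, 0x1f, 0x22]
t1 = [0x1f, 0xc9, 0xbe, 0x98, 0x57, 0x98, 0x1f, 0x22]
t2 = [0x1f, 0x1f, 0x22, 0xc9, 0x48, 0xbe, 0xc9, 0x98]
t3 = [0x1f, 0x1f, 0x1f, 0xc9, 0x22, 0xbe, 0xc9, 0x98]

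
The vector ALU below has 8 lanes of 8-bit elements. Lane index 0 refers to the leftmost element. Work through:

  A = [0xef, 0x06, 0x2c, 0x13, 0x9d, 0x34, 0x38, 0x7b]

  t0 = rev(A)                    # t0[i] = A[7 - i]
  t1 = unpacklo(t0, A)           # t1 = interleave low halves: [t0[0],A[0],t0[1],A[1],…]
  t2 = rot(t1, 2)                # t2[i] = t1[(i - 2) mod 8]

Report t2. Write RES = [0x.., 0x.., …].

  t0: 7b 38 34 9d 13 2c 06 ef
  t1: 7b ef 38 06 34 2c 9d 13
  t2: 9d 13 7b ef 38 06 34 2c

RES = [ 0x9d  0x13  0x7b  0xef  0x38  0x06  0x34  0x2c ]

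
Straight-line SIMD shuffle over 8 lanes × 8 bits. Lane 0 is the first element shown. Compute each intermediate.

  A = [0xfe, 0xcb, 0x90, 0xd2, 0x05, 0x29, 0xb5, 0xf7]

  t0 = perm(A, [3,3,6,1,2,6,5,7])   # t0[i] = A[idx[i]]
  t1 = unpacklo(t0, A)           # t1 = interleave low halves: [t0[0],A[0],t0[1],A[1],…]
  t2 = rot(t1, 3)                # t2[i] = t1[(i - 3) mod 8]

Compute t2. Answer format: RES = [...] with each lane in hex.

RES = [ 0x90  0xcb  0xd2  0xd2  0xfe  0xd2  0xcb  0xb5 ]

→ t0 |d2|d2|b5|cb|90|b5|29|f7|
→ t1 |d2|fe|d2|cb|b5|90|cb|d2|
→ t2 |90|cb|d2|d2|fe|d2|cb|b5|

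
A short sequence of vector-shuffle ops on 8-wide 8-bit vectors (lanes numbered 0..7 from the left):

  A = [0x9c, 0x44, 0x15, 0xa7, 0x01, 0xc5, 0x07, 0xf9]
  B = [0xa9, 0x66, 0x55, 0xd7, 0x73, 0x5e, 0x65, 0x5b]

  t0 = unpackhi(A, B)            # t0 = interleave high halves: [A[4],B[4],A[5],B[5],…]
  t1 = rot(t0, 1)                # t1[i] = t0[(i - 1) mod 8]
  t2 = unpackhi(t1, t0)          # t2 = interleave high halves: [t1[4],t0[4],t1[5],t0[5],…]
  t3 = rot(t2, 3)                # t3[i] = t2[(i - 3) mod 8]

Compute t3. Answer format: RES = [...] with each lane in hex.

→ t0 |01|73|c5|5e|07|65|f9|5b|
→ t1 |5b|01|73|c5|5e|07|65|f9|
→ t2 |5e|07|07|65|65|f9|f9|5b|
→ t3 |f9|f9|5b|5e|07|07|65|65|

RES = [0xf9, 0xf9, 0x5b, 0x5e, 0x07, 0x07, 0x65, 0x65]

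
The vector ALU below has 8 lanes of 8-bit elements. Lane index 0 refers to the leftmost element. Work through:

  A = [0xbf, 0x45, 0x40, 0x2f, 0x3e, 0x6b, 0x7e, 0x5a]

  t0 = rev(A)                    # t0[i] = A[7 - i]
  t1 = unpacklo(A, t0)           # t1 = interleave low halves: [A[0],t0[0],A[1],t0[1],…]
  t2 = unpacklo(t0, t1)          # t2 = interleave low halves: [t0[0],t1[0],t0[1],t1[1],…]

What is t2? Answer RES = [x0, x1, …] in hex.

t0 = [0x5a, 0x7e, 0x6b, 0x3e, 0x2f, 0x40, 0x45, 0xbf]
t1 = [0xbf, 0x5a, 0x45, 0x7e, 0x40, 0x6b, 0x2f, 0x3e]
t2 = [0x5a, 0xbf, 0x7e, 0x5a, 0x6b, 0x45, 0x3e, 0x7e]

RES = [0x5a, 0xbf, 0x7e, 0x5a, 0x6b, 0x45, 0x3e, 0x7e]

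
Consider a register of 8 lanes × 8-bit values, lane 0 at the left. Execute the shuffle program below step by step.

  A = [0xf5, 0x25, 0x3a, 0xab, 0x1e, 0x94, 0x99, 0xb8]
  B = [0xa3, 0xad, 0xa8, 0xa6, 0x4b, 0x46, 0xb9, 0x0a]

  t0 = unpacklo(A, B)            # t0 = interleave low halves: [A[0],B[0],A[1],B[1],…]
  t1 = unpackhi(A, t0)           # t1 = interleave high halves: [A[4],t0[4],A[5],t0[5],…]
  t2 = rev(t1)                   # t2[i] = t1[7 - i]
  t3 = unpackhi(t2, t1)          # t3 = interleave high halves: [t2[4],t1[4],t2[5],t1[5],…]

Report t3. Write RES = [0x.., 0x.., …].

t0 = [0xf5, 0xa3, 0x25, 0xad, 0x3a, 0xa8, 0xab, 0xa6]
t1 = [0x1e, 0x3a, 0x94, 0xa8, 0x99, 0xab, 0xb8, 0xa6]
t2 = [0xa6, 0xb8, 0xab, 0x99, 0xa8, 0x94, 0x3a, 0x1e]
t3 = [0xa8, 0x99, 0x94, 0xab, 0x3a, 0xb8, 0x1e, 0xa6]

RES = [ 0xa8  0x99  0x94  0xab  0x3a  0xb8  0x1e  0xa6 ]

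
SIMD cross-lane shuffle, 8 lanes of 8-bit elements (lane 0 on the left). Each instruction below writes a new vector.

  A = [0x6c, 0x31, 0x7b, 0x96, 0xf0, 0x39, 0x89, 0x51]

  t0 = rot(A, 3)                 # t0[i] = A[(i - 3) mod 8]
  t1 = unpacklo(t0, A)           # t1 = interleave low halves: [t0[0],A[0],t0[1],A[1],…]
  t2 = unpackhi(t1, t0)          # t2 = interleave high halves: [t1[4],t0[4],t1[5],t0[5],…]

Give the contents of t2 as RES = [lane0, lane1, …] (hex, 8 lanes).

→ t0 |39|89|51|6c|31|7b|96|f0|
→ t1 |39|6c|89|31|51|7b|6c|96|
→ t2 |51|31|7b|7b|6c|96|96|f0|

RES = [0x51, 0x31, 0x7b, 0x7b, 0x6c, 0x96, 0x96, 0xf0]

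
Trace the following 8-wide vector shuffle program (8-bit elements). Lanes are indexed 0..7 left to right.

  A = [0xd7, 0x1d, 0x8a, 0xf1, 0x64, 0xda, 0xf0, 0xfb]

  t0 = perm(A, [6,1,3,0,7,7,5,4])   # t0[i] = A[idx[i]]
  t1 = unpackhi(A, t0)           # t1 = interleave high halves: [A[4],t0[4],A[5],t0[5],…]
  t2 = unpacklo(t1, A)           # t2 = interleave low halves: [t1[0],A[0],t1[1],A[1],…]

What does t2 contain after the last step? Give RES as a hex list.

RES = [0x64, 0xd7, 0xfb, 0x1d, 0xda, 0x8a, 0xfb, 0xf1]

t0 = [0xf0, 0x1d, 0xf1, 0xd7, 0xfb, 0xfb, 0xda, 0x64]
t1 = [0x64, 0xfb, 0xda, 0xfb, 0xf0, 0xda, 0xfb, 0x64]
t2 = [0x64, 0xd7, 0xfb, 0x1d, 0xda, 0x8a, 0xfb, 0xf1]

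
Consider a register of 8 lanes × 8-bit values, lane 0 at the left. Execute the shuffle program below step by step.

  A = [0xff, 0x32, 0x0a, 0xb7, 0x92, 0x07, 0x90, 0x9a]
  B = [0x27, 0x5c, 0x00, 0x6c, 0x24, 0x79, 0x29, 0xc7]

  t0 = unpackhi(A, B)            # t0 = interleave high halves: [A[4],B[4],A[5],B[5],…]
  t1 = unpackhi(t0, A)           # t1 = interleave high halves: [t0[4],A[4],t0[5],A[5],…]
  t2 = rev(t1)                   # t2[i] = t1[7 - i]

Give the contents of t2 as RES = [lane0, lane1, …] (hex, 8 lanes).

RES = [ 0x9a  0xc7  0x90  0x9a  0x07  0x29  0x92  0x90 ]

t0 = [0x92, 0x24, 0x07, 0x79, 0x90, 0x29, 0x9a, 0xc7]
t1 = [0x90, 0x92, 0x29, 0x07, 0x9a, 0x90, 0xc7, 0x9a]
t2 = [0x9a, 0xc7, 0x90, 0x9a, 0x07, 0x29, 0x92, 0x90]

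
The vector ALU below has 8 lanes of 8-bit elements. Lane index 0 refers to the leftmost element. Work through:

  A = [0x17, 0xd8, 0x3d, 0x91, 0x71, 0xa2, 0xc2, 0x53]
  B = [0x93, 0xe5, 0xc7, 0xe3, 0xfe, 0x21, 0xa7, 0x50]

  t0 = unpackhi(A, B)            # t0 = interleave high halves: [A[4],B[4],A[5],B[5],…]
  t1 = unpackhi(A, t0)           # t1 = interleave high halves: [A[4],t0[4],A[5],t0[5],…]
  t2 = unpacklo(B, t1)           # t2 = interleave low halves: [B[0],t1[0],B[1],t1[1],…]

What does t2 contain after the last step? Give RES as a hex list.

RES = [0x93, 0x71, 0xe5, 0xc2, 0xc7, 0xa2, 0xe3, 0xa7]

→ t0 |71|fe|a2|21|c2|a7|53|50|
→ t1 |71|c2|a2|a7|c2|53|53|50|
→ t2 |93|71|e5|c2|c7|a2|e3|a7|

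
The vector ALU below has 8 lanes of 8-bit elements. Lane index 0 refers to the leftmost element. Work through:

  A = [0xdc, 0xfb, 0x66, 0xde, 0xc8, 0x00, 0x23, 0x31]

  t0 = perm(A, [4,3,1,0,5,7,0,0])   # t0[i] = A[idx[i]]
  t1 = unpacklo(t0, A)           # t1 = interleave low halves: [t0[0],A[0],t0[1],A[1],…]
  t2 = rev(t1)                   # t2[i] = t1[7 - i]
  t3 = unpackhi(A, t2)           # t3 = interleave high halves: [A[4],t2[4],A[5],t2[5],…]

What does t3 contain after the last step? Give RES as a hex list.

  t0: c8 de fb dc 00 31 dc dc
  t1: c8 dc de fb fb 66 dc de
  t2: de dc 66 fb fb de dc c8
  t3: c8 fb 00 de 23 dc 31 c8

RES = [0xc8, 0xfb, 0x00, 0xde, 0x23, 0xdc, 0x31, 0xc8]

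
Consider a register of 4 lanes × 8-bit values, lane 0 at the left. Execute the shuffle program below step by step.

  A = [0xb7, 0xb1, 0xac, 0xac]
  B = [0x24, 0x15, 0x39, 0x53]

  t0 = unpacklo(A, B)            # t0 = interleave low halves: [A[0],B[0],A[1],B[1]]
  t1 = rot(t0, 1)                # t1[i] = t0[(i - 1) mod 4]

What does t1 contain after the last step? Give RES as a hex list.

RES = [0x15, 0xb7, 0x24, 0xb1]

  t0: b7 24 b1 15
  t1: 15 b7 24 b1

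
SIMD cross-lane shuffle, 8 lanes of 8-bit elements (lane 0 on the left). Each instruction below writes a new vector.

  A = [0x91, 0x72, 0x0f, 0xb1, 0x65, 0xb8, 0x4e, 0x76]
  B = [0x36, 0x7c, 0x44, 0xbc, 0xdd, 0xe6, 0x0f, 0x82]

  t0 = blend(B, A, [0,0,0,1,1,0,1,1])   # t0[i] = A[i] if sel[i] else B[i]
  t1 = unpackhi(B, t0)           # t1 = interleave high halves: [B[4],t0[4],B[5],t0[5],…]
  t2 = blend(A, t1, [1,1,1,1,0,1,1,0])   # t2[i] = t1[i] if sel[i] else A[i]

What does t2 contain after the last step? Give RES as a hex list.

RES = [ 0xdd  0x65  0xe6  0xe6  0x65  0x4e  0x82  0x76 ]

→ t0 |36|7c|44|b1|65|e6|4e|76|
→ t1 |dd|65|e6|e6|0f|4e|82|76|
→ t2 |dd|65|e6|e6|65|4e|82|76|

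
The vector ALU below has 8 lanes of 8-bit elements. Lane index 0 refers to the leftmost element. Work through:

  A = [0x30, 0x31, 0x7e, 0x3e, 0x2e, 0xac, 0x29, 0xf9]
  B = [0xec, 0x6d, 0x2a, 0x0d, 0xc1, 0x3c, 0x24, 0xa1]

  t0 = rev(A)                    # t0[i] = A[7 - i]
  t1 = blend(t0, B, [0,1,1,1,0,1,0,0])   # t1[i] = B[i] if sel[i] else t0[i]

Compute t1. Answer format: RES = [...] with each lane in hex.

→ t0 |f9|29|ac|2e|3e|7e|31|30|
→ t1 |f9|6d|2a|0d|3e|3c|31|30|

RES = [ 0xf9  0x6d  0x2a  0x0d  0x3e  0x3c  0x31  0x30 ]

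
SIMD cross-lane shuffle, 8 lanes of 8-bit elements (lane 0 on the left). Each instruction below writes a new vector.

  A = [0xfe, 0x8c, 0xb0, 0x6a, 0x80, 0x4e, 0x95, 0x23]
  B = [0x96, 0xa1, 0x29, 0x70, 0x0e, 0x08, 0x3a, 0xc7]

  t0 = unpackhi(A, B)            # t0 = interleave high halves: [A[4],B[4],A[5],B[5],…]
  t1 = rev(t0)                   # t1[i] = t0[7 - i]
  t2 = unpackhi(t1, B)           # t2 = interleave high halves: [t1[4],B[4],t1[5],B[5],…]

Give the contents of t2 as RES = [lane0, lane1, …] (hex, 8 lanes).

RES = [0x08, 0x0e, 0x4e, 0x08, 0x0e, 0x3a, 0x80, 0xc7]

  t0: 80 0e 4e 08 95 3a 23 c7
  t1: c7 23 3a 95 08 4e 0e 80
  t2: 08 0e 4e 08 0e 3a 80 c7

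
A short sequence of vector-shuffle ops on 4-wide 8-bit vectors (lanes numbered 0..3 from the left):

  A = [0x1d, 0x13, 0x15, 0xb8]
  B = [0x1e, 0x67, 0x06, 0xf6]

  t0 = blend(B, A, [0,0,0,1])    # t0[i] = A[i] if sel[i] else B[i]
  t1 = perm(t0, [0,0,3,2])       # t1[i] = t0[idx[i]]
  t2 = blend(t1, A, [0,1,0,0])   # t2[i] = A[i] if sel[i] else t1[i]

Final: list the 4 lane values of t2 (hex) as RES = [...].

t0 = [0x1e, 0x67, 0x06, 0xb8]
t1 = [0x1e, 0x1e, 0xb8, 0x06]
t2 = [0x1e, 0x13, 0xb8, 0x06]

RES = [ 0x1e  0x13  0xb8  0x06 ]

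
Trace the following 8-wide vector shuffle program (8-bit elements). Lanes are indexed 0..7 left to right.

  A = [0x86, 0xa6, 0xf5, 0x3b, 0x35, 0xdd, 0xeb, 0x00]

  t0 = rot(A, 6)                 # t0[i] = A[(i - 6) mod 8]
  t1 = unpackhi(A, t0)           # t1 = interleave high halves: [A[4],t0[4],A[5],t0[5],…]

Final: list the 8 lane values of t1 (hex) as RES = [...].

  t0: f5 3b 35 dd eb 00 86 a6
  t1: 35 eb dd 00 eb 86 00 a6

RES = [ 0x35  0xeb  0xdd  0x00  0xeb  0x86  0x00  0xa6 ]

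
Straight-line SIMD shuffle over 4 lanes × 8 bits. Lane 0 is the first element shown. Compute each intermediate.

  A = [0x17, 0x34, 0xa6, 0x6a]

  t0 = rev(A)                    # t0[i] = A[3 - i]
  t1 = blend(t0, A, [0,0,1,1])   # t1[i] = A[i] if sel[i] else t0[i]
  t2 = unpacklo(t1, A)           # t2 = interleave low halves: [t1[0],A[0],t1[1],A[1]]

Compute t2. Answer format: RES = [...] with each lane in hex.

  t0: 6a a6 34 17
  t1: 6a a6 a6 6a
  t2: 6a 17 a6 34

RES = [ 0x6a  0x17  0xa6  0x34 ]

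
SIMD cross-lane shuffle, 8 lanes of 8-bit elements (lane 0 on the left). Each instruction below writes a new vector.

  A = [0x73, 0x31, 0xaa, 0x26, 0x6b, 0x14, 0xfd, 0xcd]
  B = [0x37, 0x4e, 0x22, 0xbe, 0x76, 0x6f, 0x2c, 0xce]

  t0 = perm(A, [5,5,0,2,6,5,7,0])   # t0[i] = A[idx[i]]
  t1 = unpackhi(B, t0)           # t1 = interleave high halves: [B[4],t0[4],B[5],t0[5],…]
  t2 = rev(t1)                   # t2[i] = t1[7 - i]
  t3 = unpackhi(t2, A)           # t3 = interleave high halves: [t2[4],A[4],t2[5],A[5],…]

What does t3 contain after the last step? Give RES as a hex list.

RES = [ 0x14  0x6b  0x6f  0x14  0xfd  0xfd  0x76  0xcd ]

t0 = [0x14, 0x14, 0x73, 0xaa, 0xfd, 0x14, 0xcd, 0x73]
t1 = [0x76, 0xfd, 0x6f, 0x14, 0x2c, 0xcd, 0xce, 0x73]
t2 = [0x73, 0xce, 0xcd, 0x2c, 0x14, 0x6f, 0xfd, 0x76]
t3 = [0x14, 0x6b, 0x6f, 0x14, 0xfd, 0xfd, 0x76, 0xcd]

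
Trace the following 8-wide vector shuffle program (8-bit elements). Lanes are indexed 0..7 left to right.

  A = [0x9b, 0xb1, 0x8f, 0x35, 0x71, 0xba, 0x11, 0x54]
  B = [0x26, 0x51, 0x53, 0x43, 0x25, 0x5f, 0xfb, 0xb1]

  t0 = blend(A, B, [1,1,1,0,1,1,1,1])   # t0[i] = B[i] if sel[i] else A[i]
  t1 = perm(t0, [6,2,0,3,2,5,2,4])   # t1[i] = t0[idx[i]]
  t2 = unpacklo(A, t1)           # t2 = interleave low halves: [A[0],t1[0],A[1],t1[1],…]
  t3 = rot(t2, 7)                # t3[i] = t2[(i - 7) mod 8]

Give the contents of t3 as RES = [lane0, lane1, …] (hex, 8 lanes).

RES = [0xfb, 0xb1, 0x53, 0x8f, 0x26, 0x35, 0x35, 0x9b]

  t0: 26 51 53 35 25 5f fb b1
  t1: fb 53 26 35 53 5f 53 25
  t2: 9b fb b1 53 8f 26 35 35
  t3: fb b1 53 8f 26 35 35 9b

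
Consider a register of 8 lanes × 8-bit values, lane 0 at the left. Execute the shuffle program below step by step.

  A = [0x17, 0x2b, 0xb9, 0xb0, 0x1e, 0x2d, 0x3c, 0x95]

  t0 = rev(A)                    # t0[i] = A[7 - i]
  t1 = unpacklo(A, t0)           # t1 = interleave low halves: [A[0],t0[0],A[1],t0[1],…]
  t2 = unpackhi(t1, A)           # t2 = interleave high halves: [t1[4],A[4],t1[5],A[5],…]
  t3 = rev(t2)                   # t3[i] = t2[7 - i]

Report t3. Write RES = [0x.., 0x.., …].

RES = [ 0x95  0x1e  0x3c  0xb0  0x2d  0x2d  0x1e  0xb9 ]

t0 = [0x95, 0x3c, 0x2d, 0x1e, 0xb0, 0xb9, 0x2b, 0x17]
t1 = [0x17, 0x95, 0x2b, 0x3c, 0xb9, 0x2d, 0xb0, 0x1e]
t2 = [0xb9, 0x1e, 0x2d, 0x2d, 0xb0, 0x3c, 0x1e, 0x95]
t3 = [0x95, 0x1e, 0x3c, 0xb0, 0x2d, 0x2d, 0x1e, 0xb9]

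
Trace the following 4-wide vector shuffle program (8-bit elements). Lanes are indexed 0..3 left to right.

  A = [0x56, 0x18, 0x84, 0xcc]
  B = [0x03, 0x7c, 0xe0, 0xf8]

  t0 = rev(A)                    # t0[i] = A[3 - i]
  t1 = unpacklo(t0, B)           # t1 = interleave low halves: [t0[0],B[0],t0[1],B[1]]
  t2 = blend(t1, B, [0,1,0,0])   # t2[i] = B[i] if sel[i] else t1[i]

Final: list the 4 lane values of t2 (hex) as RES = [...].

RES = [ 0xcc  0x7c  0x84  0x7c ]

t0 = [0xcc, 0x84, 0x18, 0x56]
t1 = [0xcc, 0x03, 0x84, 0x7c]
t2 = [0xcc, 0x7c, 0x84, 0x7c]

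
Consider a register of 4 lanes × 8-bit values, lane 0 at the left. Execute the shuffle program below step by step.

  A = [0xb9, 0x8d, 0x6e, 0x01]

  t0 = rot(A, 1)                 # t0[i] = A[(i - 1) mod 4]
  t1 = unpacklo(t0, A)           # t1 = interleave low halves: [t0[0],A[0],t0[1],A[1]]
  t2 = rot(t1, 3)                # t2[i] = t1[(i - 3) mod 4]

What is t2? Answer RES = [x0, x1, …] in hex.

t0 = [0x01, 0xb9, 0x8d, 0x6e]
t1 = [0x01, 0xb9, 0xb9, 0x8d]
t2 = [0xb9, 0xb9, 0x8d, 0x01]

RES = [ 0xb9  0xb9  0x8d  0x01 ]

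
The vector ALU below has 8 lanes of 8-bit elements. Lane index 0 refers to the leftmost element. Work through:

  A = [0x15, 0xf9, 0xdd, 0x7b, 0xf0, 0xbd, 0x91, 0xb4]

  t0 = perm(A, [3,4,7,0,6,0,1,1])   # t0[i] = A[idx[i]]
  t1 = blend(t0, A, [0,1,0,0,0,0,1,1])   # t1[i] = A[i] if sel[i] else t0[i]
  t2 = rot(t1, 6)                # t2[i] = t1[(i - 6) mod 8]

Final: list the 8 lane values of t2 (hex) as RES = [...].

→ t0 |7b|f0|b4|15|91|15|f9|f9|
→ t1 |7b|f9|b4|15|91|15|91|b4|
→ t2 |b4|15|91|15|91|b4|7b|f9|

RES = [ 0xb4  0x15  0x91  0x15  0x91  0xb4  0x7b  0xf9 ]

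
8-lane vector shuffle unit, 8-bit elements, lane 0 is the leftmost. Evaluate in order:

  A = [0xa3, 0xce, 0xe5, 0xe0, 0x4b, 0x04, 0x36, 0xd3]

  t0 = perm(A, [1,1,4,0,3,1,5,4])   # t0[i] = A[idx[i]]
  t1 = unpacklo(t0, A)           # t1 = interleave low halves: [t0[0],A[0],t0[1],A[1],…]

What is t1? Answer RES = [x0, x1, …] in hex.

RES = [ 0xce  0xa3  0xce  0xce  0x4b  0xe5  0xa3  0xe0 ]

→ t0 |ce|ce|4b|a3|e0|ce|04|4b|
→ t1 |ce|a3|ce|ce|4b|e5|a3|e0|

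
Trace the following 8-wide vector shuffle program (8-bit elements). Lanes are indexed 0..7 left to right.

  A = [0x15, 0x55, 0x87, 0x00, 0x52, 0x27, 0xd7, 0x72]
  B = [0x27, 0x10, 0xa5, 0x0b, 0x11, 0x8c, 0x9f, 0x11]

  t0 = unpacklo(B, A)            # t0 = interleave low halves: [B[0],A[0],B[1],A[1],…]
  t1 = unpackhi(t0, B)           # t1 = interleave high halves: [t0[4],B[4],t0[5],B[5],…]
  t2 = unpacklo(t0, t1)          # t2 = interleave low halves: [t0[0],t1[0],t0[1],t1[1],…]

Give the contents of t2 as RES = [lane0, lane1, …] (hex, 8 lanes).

RES = [ 0x27  0xa5  0x15  0x11  0x10  0x87  0x55  0x8c ]

t0 = [0x27, 0x15, 0x10, 0x55, 0xa5, 0x87, 0x0b, 0x00]
t1 = [0xa5, 0x11, 0x87, 0x8c, 0x0b, 0x9f, 0x00, 0x11]
t2 = [0x27, 0xa5, 0x15, 0x11, 0x10, 0x87, 0x55, 0x8c]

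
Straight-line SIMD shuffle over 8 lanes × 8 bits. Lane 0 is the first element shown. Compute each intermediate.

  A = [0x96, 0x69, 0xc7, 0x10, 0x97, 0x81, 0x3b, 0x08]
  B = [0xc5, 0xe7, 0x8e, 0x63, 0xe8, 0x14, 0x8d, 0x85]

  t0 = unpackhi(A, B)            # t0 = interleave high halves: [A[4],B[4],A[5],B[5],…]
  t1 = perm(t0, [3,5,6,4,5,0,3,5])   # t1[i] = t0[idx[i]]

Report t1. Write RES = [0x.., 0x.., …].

RES = [ 0x14  0x8d  0x08  0x3b  0x8d  0x97  0x14  0x8d ]

→ t0 |97|e8|81|14|3b|8d|08|85|
→ t1 |14|8d|08|3b|8d|97|14|8d|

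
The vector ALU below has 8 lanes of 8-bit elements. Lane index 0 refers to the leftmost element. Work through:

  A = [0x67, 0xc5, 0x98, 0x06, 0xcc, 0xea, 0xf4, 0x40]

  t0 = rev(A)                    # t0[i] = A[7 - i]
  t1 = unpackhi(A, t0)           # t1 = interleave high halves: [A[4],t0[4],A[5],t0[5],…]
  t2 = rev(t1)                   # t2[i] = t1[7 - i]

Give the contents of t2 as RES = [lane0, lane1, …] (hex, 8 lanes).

→ t0 |40|f4|ea|cc|06|98|c5|67|
→ t1 |cc|06|ea|98|f4|c5|40|67|
→ t2 |67|40|c5|f4|98|ea|06|cc|

RES = [0x67, 0x40, 0xc5, 0xf4, 0x98, 0xea, 0x06, 0xcc]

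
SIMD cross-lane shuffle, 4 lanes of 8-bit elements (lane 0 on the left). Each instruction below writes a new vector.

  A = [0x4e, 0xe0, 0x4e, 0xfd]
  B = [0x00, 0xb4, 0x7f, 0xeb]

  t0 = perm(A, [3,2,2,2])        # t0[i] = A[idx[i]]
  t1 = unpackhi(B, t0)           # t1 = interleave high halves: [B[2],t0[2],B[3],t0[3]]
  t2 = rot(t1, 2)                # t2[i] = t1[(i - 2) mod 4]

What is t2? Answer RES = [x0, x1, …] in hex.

RES = [ 0xeb  0x4e  0x7f  0x4e ]

  t0: fd 4e 4e 4e
  t1: 7f 4e eb 4e
  t2: eb 4e 7f 4e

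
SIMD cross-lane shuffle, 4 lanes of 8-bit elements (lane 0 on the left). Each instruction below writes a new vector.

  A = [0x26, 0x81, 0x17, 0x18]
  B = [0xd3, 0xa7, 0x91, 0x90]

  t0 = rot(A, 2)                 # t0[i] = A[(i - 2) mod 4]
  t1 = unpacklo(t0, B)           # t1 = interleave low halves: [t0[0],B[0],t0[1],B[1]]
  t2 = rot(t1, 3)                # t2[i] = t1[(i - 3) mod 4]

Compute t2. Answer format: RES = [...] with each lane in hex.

t0 = [0x17, 0x18, 0x26, 0x81]
t1 = [0x17, 0xd3, 0x18, 0xa7]
t2 = [0xd3, 0x18, 0xa7, 0x17]

RES = [ 0xd3  0x18  0xa7  0x17 ]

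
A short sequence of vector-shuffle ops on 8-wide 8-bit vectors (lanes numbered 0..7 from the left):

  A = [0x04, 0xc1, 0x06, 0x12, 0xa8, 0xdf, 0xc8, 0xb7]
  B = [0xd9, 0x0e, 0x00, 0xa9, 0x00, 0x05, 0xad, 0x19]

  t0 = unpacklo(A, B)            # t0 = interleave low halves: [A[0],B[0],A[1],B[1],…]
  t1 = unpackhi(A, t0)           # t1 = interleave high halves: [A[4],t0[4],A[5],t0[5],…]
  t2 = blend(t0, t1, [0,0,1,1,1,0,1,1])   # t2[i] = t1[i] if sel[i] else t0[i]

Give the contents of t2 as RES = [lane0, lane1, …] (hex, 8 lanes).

→ t0 |04|d9|c1|0e|06|00|12|a9|
→ t1 |a8|06|df|00|c8|12|b7|a9|
→ t2 |04|d9|df|00|c8|00|b7|a9|

RES = [0x04, 0xd9, 0xdf, 0x00, 0xc8, 0x00, 0xb7, 0xa9]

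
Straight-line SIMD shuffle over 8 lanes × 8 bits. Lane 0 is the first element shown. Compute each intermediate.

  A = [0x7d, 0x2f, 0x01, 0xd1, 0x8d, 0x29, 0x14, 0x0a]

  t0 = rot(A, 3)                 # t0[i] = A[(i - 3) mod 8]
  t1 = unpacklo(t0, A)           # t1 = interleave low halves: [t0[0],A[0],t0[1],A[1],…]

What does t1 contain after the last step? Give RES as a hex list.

→ t0 |29|14|0a|7d|2f|01|d1|8d|
→ t1 |29|7d|14|2f|0a|01|7d|d1|

RES = [ 0x29  0x7d  0x14  0x2f  0x0a  0x01  0x7d  0xd1 ]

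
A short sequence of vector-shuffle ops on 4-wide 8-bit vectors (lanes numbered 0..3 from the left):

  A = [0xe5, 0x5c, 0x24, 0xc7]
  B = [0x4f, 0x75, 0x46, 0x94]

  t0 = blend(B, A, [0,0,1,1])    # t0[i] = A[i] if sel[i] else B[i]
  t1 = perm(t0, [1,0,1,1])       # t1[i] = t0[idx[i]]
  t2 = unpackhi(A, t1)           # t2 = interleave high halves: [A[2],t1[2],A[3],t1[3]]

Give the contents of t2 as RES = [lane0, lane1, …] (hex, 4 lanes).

t0 = [0x4f, 0x75, 0x24, 0xc7]
t1 = [0x75, 0x4f, 0x75, 0x75]
t2 = [0x24, 0x75, 0xc7, 0x75]

RES = [0x24, 0x75, 0xc7, 0x75]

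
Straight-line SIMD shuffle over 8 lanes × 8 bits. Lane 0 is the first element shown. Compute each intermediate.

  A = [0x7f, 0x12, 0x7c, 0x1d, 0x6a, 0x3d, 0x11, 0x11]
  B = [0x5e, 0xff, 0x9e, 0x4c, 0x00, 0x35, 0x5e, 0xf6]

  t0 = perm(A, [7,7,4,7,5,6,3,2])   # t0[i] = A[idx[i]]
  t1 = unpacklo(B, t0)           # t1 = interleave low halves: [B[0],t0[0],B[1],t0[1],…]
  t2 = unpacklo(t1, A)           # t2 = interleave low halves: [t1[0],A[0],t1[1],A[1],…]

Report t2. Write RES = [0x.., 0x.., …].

RES = [ 0x5e  0x7f  0x11  0x12  0xff  0x7c  0x11  0x1d ]

→ t0 |11|11|6a|11|3d|11|1d|7c|
→ t1 |5e|11|ff|11|9e|6a|4c|11|
→ t2 |5e|7f|11|12|ff|7c|11|1d|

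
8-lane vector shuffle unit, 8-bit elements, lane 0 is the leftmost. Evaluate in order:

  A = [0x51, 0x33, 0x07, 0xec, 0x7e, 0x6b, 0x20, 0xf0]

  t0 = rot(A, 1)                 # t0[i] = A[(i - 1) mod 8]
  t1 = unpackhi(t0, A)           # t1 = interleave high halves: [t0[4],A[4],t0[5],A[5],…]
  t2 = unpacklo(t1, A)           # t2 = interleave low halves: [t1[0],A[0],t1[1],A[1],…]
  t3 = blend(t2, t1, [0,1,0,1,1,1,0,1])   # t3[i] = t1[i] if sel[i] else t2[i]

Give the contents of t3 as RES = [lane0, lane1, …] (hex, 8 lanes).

  t0: f0 51 33 07 ec 7e 6b 20
  t1: ec 7e 7e 6b 6b 20 20 f0
  t2: ec 51 7e 33 7e 07 6b ec
  t3: ec 7e 7e 6b 6b 20 6b f0

RES = [0xec, 0x7e, 0x7e, 0x6b, 0x6b, 0x20, 0x6b, 0xf0]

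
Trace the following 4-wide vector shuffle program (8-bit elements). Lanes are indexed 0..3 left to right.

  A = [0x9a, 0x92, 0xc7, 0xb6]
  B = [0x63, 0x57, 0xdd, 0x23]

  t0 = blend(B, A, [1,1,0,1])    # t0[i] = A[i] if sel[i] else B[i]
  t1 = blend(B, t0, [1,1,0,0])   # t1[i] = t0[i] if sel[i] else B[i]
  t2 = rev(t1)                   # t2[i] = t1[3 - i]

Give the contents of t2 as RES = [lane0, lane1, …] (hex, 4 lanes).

RES = [0x23, 0xdd, 0x92, 0x9a]

  t0: 9a 92 dd b6
  t1: 9a 92 dd 23
  t2: 23 dd 92 9a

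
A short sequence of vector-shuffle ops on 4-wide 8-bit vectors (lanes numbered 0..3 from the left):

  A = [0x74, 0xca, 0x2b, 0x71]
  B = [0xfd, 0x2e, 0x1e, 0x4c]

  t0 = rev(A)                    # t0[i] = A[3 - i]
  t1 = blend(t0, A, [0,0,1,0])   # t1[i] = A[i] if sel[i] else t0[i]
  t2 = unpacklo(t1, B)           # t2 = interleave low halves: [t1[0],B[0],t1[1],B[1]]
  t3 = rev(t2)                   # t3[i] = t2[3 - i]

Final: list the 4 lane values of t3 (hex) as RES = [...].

RES = [ 0x2e  0x2b  0xfd  0x71 ]

  t0: 71 2b ca 74
  t1: 71 2b 2b 74
  t2: 71 fd 2b 2e
  t3: 2e 2b fd 71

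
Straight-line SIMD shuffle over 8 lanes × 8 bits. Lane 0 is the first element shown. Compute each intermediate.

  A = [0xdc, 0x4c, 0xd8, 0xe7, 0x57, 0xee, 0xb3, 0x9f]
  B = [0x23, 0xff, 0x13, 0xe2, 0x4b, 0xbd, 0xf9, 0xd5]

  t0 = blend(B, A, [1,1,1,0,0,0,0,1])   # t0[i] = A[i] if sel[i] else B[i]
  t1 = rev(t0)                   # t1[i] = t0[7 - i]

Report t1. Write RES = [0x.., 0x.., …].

RES = [0x9f, 0xf9, 0xbd, 0x4b, 0xe2, 0xd8, 0x4c, 0xdc]

→ t0 |dc|4c|d8|e2|4b|bd|f9|9f|
→ t1 |9f|f9|bd|4b|e2|d8|4c|dc|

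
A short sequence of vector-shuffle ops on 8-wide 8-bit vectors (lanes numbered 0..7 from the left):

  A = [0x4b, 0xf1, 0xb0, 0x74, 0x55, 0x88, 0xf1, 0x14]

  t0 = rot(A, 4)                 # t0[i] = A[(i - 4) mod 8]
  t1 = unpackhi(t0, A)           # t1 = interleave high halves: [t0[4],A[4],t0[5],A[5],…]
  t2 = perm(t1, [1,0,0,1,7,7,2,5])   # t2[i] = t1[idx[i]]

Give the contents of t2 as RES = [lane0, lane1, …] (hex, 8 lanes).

RES = [0x55, 0x4b, 0x4b, 0x55, 0x14, 0x14, 0xf1, 0xf1]

→ t0 |55|88|f1|14|4b|f1|b0|74|
→ t1 |4b|55|f1|88|b0|f1|74|14|
→ t2 |55|4b|4b|55|14|14|f1|f1|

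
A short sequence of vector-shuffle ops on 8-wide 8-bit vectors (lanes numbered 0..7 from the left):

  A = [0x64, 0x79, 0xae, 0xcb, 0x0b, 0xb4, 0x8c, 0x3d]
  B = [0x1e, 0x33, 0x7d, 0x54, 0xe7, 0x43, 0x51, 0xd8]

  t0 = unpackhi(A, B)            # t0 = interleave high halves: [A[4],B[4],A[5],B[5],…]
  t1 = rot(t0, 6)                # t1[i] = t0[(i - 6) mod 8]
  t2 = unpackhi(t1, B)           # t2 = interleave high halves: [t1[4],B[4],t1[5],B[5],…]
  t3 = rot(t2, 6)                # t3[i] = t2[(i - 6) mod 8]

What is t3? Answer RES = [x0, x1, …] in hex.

RES = [0xd8, 0x43, 0x0b, 0x51, 0xe7, 0xd8, 0x3d, 0xe7]

  t0: 0b e7 b4 43 8c 51 3d d8
  t1: b4 43 8c 51 3d d8 0b e7
  t2: 3d e7 d8 43 0b 51 e7 d8
  t3: d8 43 0b 51 e7 d8 3d e7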